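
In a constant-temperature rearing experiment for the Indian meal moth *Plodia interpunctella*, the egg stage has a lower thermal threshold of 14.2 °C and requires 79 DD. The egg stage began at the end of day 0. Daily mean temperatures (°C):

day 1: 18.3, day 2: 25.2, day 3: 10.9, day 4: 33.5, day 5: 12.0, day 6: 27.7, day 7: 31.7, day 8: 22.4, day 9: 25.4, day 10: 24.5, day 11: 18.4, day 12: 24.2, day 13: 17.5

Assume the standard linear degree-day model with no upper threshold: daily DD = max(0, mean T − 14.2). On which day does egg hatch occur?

Daily DD above 14.2 °C: 4.1, 11.0, 0.0, 19.3, 0.0, 13.5, 17.5, 8.2, 11.2, 10.3, 4.2, 10.0, 3.3.
Cumulative: 4.1, 15.1, 15.1, 34.4, 34.4, 47.9, 65.4, 73.6, 84.8, 95.1, 99.3, 109.3, 112.6.
The total first reaches 79 DD on day 9.

day 9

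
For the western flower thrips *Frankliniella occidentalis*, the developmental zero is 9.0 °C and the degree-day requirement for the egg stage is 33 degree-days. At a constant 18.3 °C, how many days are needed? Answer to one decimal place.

3.5 days

Daily accumulation = 18.3 − 9.0 = 9.3 DD/day.
Duration = 33 / 9.3 = 3.548 ≈ 3.5 days.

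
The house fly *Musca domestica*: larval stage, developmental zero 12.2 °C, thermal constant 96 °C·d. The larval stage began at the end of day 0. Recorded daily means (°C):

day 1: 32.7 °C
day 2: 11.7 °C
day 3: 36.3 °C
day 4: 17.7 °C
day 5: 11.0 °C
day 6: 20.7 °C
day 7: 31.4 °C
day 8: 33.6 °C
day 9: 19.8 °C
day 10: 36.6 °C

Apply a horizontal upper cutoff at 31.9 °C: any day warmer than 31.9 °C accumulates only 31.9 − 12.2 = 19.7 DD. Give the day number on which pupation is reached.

Daily DD above 12.2 °C (capped at 19.7): 19.7, 0.0, 19.7, 5.5, 0.0, 8.5, 19.2, 19.7, 7.6, 19.7.
Cumulative: 19.7, 19.7, 39.4, 44.9, 44.9, 53.4, 72.6, 92.3, 99.9, 119.6.
The total first reaches 96 DD on day 9.

day 9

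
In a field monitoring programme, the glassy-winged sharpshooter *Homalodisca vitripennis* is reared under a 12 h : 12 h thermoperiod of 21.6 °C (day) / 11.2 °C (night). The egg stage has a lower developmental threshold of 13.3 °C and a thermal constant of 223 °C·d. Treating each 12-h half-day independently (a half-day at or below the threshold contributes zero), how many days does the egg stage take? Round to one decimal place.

Day half: max(0, 21.6 − 13.3) × 0.5 = 8.3 × 0.5 = 4.15 DD.
Night half: max(0, 11.2 − 13.3) × 0.5 = 0.0 × 0.5 = 0.00 DD.
Per 24 h: 4.15 DD/day.
Duration = 223 / 4.15 = 53.735 ≈ 53.7 days.

53.7 days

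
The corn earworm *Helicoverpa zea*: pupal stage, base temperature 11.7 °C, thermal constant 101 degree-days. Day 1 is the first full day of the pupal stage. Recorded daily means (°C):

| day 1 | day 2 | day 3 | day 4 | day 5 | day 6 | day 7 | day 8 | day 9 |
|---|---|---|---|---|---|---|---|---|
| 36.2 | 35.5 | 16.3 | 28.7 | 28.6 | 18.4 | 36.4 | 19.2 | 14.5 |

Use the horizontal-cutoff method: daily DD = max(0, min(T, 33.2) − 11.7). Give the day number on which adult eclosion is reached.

Daily DD above 11.7 °C (capped at 21.5): 21.5, 21.5, 4.6, 17.0, 16.9, 6.7, 21.5, 7.5, 2.8.
Cumulative: 21.5, 43.0, 47.6, 64.6, 81.5, 88.2, 109.7, 117.2, 120.0.
The total first reaches 101 DD on day 7.

day 7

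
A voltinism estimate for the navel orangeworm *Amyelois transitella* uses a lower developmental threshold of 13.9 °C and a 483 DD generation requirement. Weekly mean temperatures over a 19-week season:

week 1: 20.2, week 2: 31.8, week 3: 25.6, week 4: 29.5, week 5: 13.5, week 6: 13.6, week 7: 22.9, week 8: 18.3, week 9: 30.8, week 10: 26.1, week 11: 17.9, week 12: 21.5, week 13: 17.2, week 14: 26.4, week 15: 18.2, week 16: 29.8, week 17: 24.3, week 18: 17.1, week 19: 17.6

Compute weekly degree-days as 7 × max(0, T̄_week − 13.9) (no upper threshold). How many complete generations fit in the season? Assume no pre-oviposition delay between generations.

Weekly DD (7 × max(0, T̄ − 13.9)): 44.1, 125.3, 81.9, 109.2, 0.0, 0.0, 63.0, 30.8, 118.3, 85.4, 28.0, 53.2, 23.1, 87.5, 30.1, 111.3, 72.8, 22.4, 25.9.
Season total = 1112.3 DD.
Complete generations = ⌊1112.3 / 483⌋ = 2.

2 generations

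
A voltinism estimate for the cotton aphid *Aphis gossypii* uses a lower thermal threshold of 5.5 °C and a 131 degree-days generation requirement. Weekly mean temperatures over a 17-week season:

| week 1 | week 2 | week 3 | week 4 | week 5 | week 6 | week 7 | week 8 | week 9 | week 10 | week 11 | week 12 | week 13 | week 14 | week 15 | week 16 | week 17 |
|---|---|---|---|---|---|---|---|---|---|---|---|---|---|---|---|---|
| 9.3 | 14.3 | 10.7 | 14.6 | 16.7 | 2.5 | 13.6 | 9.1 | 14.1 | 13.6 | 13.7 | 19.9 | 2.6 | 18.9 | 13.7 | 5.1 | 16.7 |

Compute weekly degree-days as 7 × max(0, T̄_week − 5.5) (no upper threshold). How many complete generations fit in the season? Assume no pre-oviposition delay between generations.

6 generations

Weekly DD (7 × max(0, T̄ − 5.5)): 26.6, 61.6, 36.4, 63.7, 78.4, 0.0, 56.7, 25.2, 60.2, 56.7, 57.4, 100.8, 0.0, 93.8, 57.4, 0.0, 78.4.
Season total = 853.3 DD.
Complete generations = ⌊853.3 / 131⌋ = 6.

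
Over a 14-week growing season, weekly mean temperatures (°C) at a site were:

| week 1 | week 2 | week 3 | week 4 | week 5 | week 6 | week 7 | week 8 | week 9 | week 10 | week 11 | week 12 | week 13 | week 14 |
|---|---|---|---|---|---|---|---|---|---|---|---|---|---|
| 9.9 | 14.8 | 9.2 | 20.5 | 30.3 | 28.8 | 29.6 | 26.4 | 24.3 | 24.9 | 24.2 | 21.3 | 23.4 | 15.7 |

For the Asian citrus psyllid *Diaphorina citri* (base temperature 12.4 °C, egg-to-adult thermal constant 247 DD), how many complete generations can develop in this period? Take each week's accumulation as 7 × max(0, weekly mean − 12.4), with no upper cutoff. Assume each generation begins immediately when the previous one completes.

3 generations

Weekly DD (7 × max(0, T̄ − 12.4)): 0.0, 16.8, 0.0, 56.7, 125.3, 114.8, 120.4, 98.0, 83.3, 87.5, 82.6, 62.3, 77.0, 23.1.
Season total = 947.8 DD.
Complete generations = ⌊947.8 / 247⌋ = 3.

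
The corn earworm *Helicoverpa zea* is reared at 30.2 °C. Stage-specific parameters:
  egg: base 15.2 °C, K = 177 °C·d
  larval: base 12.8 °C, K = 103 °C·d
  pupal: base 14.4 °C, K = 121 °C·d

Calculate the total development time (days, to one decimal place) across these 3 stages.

25.4 days

egg: 177 / (30.2 − 15.2) = 177 / 15.0 = 11.800 d.
larval: 103 / (30.2 − 12.8) = 103 / 17.4 = 5.920 d.
pupal: 121 / (30.2 − 14.4) = 121 / 15.8 = 7.658 d.
Sum = 25.378 ≈ 25.4 days.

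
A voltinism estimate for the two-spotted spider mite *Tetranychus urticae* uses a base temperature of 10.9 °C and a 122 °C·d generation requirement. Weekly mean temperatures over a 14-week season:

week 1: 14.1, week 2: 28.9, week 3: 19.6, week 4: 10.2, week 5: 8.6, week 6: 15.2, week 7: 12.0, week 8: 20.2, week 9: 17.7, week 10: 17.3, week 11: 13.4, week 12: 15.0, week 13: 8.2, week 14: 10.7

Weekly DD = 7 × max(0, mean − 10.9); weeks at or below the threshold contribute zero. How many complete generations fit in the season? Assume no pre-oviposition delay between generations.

Weekly DD (7 × max(0, T̄ − 10.9)): 22.4, 126.0, 60.9, 0.0, 0.0, 30.1, 7.7, 65.1, 47.6, 44.8, 17.5, 28.7, 0.0, 0.0.
Season total = 450.8 DD.
Complete generations = ⌊450.8 / 122⌋ = 3.

3 generations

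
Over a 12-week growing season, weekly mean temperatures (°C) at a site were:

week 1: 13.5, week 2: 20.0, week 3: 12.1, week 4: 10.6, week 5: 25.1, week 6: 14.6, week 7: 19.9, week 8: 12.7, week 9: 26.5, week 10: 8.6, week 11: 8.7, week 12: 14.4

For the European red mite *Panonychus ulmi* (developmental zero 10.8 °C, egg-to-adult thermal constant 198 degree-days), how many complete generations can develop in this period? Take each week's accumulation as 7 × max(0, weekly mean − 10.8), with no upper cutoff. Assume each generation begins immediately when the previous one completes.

2 generations

Weekly DD (7 × max(0, T̄ − 10.8)): 18.9, 64.4, 9.1, 0.0, 100.1, 26.6, 63.7, 13.3, 109.9, 0.0, 0.0, 25.2.
Season total = 431.2 DD.
Complete generations = ⌊431.2 / 198⌋ = 2.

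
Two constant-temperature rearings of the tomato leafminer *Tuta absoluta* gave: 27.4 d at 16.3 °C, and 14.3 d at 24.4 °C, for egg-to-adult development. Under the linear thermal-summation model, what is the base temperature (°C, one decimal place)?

7.5 °C

Under the model K = D·(T − T_b), so D₁·(T₁ − T_b) = D₂·(T₂ − T_b).
27.4·(16.3 − T_b) = 14.3·(24.4 − T_b)
T_b = (27.4·16.3 − 14.3·24.4) / (27.4 − 14.3) = 97.70 / 13.1 = 7.458 °C ≈ 7.5 °C.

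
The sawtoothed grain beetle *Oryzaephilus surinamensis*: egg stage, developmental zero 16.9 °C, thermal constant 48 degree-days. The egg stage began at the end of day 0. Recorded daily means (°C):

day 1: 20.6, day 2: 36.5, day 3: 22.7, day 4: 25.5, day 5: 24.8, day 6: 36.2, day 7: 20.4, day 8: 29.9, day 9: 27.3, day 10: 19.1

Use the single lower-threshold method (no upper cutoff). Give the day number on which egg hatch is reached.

Daily DD above 16.9 °C: 3.7, 19.6, 5.8, 8.6, 7.9, 19.3, 3.5, 13.0, 10.4, 2.2.
Cumulative: 3.7, 23.3, 29.1, 37.7, 45.6, 64.9, 68.4, 81.4, 91.8, 94.0.
The total first reaches 48 DD on day 6.

day 6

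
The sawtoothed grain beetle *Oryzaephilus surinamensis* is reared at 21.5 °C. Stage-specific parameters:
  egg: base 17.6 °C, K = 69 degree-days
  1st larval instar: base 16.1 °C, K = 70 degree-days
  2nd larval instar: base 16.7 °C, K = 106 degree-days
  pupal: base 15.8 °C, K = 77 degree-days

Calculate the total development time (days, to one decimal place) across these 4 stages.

66.2 days

egg: 69 / (21.5 − 17.6) = 69 / 3.9 = 17.692 d.
1st larval instar: 70 / (21.5 − 16.1) = 70 / 5.4 = 12.963 d.
2nd larval instar: 106 / (21.5 − 16.7) = 106 / 4.8 = 22.083 d.
pupal: 77 / (21.5 − 15.8) = 77 / 5.7 = 13.509 d.
Sum = 66.247 ≈ 66.2 days.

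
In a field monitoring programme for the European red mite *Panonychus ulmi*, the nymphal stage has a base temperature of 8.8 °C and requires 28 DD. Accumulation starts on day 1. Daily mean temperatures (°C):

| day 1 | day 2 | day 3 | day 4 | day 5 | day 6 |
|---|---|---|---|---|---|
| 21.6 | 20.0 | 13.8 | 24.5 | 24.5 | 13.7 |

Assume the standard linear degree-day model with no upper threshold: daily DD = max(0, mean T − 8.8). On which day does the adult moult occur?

Daily DD above 8.8 °C: 12.8, 11.2, 5.0, 15.7, 15.7, 4.9.
Cumulative: 12.8, 24.0, 29.0, 44.7, 60.4, 65.3.
The total first reaches 28 DD on day 3.

day 3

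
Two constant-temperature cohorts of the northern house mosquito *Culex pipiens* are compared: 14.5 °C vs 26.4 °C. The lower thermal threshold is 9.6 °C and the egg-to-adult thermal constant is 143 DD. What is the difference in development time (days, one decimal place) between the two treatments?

At 14.5 °C: 143 / (14.5 − 9.6) = 143 / 4.9 = 29.184 d.
At 26.4 °C: 143 / (26.4 − 9.6) = 143 / 16.8 = 8.512 d.
Difference = |29.184 − 8.512| = 20.672 ≈ 20.7 days.

20.7 days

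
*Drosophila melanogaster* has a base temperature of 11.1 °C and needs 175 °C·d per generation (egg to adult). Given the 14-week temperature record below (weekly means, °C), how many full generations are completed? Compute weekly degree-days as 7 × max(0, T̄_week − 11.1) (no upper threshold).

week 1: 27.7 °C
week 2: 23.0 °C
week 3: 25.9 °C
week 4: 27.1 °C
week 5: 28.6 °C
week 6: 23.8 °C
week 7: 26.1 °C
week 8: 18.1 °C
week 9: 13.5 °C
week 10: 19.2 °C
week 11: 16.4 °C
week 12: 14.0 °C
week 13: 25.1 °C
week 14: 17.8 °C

Weekly DD (7 × max(0, T̄ − 11.1)): 116.2, 83.3, 103.6, 112.0, 122.5, 88.9, 105.0, 49.0, 16.8, 56.7, 37.1, 20.3, 98.0, 46.9.
Season total = 1056.3 DD.
Complete generations = ⌊1056.3 / 175⌋ = 6.

6 generations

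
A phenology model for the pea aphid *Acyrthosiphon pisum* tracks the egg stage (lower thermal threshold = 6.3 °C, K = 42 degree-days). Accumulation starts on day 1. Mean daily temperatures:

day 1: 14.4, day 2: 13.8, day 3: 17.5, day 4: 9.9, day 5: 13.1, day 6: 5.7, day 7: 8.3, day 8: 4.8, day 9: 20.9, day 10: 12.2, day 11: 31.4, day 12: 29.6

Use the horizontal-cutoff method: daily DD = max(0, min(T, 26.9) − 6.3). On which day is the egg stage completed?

day 9

Daily DD above 6.3 °C (capped at 20.6): 8.1, 7.5, 11.2, 3.6, 6.8, 0.0, 2.0, 0.0, 14.6, 5.9, 20.6, 20.6.
Cumulative: 8.1, 15.6, 26.8, 30.4, 37.2, 37.2, 39.2, 39.2, 53.8, 59.7, 80.3, 100.9.
The total first reaches 42 DD on day 9.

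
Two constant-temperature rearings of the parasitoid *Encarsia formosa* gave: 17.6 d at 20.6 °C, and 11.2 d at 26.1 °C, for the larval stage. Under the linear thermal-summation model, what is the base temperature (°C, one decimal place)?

11.0 °C

Equal thermal constants: D₁(T₁ − T_b) = D₂(T₂ − T_b).
17.6·(20.6 − T_b) = 11.2·(26.1 − T_b)
T_b = (17.6·20.6 − 11.2·26.1) / (17.6 − 11.2) = 70.24 / 6.4 = 10.975 °C ≈ 11.0 °C.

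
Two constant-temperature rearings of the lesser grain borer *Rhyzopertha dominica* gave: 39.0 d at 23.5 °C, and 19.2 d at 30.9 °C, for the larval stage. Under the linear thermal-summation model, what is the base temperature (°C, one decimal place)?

16.3 °C

Equal thermal constants: D₁(T₁ − T_b) = D₂(T₂ − T_b).
39.0·(23.5 − T_b) = 19.2·(30.9 − T_b)
T_b = (39.0·23.5 − 19.2·30.9) / (39.0 − 19.2) = 323.22 / 19.8 = 16.324 °C ≈ 16.3 °C.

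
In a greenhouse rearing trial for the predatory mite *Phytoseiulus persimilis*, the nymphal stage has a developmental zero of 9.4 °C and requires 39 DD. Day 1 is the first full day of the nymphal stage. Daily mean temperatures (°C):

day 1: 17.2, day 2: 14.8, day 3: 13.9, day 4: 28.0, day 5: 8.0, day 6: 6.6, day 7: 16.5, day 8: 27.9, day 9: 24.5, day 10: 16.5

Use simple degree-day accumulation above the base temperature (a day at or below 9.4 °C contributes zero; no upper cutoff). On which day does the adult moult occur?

Daily DD above 9.4 °C: 7.8, 5.4, 4.5, 18.6, 0.0, 0.0, 7.1, 18.5, 15.1, 7.1.
Cumulative: 7.8, 13.2, 17.7, 36.3, 36.3, 36.3, 43.4, 61.9, 77.0, 84.1.
The total first reaches 39 DD on day 7.

day 7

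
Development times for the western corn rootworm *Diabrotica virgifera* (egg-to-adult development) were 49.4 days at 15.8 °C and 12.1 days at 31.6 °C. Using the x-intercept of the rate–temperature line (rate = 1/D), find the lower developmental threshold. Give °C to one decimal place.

10.7 °C

Equal thermal constants: D₁(T₁ − T_b) = D₂(T₂ − T_b).
49.4·(15.8 − T_b) = 12.1·(31.6 − T_b)
T_b = (49.4·15.8 − 12.1·31.6) / (49.4 − 12.1) = 398.16 / 37.3 = 10.675 °C ≈ 10.7 °C.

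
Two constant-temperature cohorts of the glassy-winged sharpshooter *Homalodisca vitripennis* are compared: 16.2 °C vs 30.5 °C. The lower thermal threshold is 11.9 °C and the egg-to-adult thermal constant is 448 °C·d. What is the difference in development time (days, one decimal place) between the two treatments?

At 16.2 °C: 448 / (16.2 − 11.9) = 448 / 4.3 = 104.186 d.
At 30.5 °C: 448 / (30.5 − 11.9) = 448 / 18.6 = 24.086 d.
Difference = |104.186 − 24.086| = 80.100 ≈ 80.1 days.

80.1 days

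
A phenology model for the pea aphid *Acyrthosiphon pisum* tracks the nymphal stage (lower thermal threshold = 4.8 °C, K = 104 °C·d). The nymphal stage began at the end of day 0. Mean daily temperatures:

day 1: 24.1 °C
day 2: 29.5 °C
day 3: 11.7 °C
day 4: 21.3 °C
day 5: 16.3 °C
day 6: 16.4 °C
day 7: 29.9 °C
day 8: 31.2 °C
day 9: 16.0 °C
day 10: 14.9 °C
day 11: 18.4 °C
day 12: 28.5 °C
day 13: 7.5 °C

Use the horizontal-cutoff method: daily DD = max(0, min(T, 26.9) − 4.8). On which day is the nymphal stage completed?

Daily DD above 4.8 °C (capped at 22.1): 19.3, 22.1, 6.9, 16.5, 11.5, 11.6, 22.1, 22.1, 11.2, 10.1, 13.6, 22.1, 2.7.
Cumulative: 19.3, 41.4, 48.3, 64.8, 76.3, 87.9, 110.0, 132.1, 143.3, 153.4, 167.0, 189.1, 191.8.
The total first reaches 104 DD on day 7.

day 7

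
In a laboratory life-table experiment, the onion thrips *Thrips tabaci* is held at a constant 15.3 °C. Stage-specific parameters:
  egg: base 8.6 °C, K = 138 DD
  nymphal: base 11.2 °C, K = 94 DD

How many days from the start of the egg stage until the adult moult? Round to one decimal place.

egg: 138 / (15.3 − 8.6) = 138 / 6.7 = 20.597 d.
nymphal: 94 / (15.3 − 11.2) = 94 / 4.1 = 22.927 d.
Sum = 43.524 ≈ 43.5 days.

43.5 days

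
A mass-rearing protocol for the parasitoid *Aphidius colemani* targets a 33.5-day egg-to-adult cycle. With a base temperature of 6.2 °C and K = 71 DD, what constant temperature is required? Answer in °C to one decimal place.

Required daily accumulation = 71 / 33.5 = 2.119 DD/day.
T = T_base + 2.119 = 6.2 + 2.119 = 8.319 ≈ 8.3 °C.

8.3 °C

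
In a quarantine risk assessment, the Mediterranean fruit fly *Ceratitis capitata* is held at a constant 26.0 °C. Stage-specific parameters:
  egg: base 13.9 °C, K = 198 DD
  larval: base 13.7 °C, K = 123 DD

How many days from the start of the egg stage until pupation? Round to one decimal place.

egg: 198 / (26.0 − 13.9) = 198 / 12.1 = 16.364 d.
larval: 123 / (26.0 − 13.7) = 123 / 12.3 = 10.000 d.
Sum = 26.364 ≈ 26.4 days.

26.4 days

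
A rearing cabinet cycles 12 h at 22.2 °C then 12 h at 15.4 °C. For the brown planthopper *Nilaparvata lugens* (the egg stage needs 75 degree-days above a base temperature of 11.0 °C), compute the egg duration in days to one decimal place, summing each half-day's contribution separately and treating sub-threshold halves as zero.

Day half: max(0, 22.2 − 11.0) × 0.5 = 11.2 × 0.5 = 5.60 DD.
Night half: max(0, 15.4 − 11.0) × 0.5 = 4.4 × 0.5 = 2.20 DD.
Per 24 h: 7.80 DD/day.
Duration = 75 / 7.80 = 9.615 ≈ 9.6 days.

9.6 days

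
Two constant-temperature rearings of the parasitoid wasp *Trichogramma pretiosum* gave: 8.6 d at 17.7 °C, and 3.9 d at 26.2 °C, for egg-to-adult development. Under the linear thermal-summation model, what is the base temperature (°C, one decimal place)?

Under the model K = D·(T − T_b), so D₁·(T₁ − T_b) = D₂·(T₂ − T_b).
8.6·(17.7 − T_b) = 3.9·(26.2 − T_b)
T_b = (8.6·17.7 − 3.9·26.2) / (8.6 − 3.9) = 50.04 / 4.7 = 10.647 °C ≈ 10.6 °C.

10.6 °C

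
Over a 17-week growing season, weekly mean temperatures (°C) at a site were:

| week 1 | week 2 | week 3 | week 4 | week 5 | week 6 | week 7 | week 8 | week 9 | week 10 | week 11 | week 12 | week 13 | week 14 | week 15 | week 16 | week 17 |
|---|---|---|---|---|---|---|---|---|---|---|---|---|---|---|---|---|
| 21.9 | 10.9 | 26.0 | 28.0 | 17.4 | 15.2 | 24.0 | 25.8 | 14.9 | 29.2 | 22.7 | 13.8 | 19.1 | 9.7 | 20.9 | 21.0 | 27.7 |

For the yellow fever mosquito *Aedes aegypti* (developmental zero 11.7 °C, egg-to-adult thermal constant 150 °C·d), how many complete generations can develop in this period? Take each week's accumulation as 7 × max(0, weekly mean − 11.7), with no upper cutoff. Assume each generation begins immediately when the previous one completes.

7 generations

Weekly DD (7 × max(0, T̄ − 11.7)): 71.4, 0.0, 100.1, 114.1, 39.9, 24.5, 86.1, 98.7, 22.4, 122.5, 77.0, 14.7, 51.8, 0.0, 64.4, 65.1, 112.0.
Season total = 1064.7 DD.
Complete generations = ⌊1064.7 / 150⌋ = 7.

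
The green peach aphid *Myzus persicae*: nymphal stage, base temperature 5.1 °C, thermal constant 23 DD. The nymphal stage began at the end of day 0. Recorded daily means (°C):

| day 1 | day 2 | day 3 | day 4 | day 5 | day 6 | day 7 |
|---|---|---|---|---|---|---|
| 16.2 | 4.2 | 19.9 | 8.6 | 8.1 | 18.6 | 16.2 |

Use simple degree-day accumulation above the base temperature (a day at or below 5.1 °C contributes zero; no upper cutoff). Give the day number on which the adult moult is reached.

day 3

Daily DD above 5.1 °C: 11.1, 0.0, 14.8, 3.5, 3.0, 13.5, 11.1.
Cumulative: 11.1, 11.1, 25.9, 29.4, 32.4, 45.9, 57.0.
The total first reaches 23 DD on day 3.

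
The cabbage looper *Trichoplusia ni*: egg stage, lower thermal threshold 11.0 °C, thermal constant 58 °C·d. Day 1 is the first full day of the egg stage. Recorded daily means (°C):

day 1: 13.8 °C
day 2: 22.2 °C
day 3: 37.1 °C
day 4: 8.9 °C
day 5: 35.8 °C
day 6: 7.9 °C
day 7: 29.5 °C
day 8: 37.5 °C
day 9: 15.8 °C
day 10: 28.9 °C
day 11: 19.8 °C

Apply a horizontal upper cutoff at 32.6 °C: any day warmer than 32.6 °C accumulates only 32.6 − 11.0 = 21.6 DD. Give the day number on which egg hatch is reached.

day 7

Daily DD above 11.0 °C (capped at 21.6): 2.8, 11.2, 21.6, 0.0, 21.6, 0.0, 18.5, 21.6, 4.8, 17.9, 8.8.
Cumulative: 2.8, 14.0, 35.6, 35.6, 57.2, 57.2, 75.7, 97.3, 102.1, 120.0, 128.8.
The total first reaches 58 DD on day 7.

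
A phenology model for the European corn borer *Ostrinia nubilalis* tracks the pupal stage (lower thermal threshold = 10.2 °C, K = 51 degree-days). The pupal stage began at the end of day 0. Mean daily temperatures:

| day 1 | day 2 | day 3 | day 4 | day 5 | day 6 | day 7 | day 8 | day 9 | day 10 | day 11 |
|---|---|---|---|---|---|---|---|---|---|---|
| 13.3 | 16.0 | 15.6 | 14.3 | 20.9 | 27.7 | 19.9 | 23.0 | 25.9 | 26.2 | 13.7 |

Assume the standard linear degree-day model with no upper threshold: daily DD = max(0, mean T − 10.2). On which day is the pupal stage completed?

day 7

Daily DD above 10.2 °C: 3.1, 5.8, 5.4, 4.1, 10.7, 17.5, 9.7, 12.8, 15.7, 16.0, 3.5.
Cumulative: 3.1, 8.9, 14.3, 18.4, 29.1, 46.6, 56.3, 69.1, 84.8, 100.8, 104.3.
The total first reaches 51 DD on day 7.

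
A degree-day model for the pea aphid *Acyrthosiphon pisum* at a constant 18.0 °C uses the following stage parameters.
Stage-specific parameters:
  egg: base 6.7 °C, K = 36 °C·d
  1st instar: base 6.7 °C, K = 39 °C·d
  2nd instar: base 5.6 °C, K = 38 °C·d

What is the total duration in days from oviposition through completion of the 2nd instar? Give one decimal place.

9.7 days

egg: 36 / (18.0 − 6.7) = 36 / 11.3 = 3.186 d.
1st instar: 39 / (18.0 − 6.7) = 39 / 11.3 = 3.451 d.
2nd instar: 38 / (18.0 − 5.6) = 38 / 12.4 = 3.065 d.
Sum = 9.702 ≈ 9.7 days.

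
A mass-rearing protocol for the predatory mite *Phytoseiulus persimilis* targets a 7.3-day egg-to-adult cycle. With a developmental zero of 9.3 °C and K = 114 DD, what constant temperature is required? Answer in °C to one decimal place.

24.9 °C

Required daily accumulation = 114 / 7.3 = 15.616 DD/day.
T = T_base + 15.616 = 9.3 + 15.616 = 24.916 ≈ 24.9 °C.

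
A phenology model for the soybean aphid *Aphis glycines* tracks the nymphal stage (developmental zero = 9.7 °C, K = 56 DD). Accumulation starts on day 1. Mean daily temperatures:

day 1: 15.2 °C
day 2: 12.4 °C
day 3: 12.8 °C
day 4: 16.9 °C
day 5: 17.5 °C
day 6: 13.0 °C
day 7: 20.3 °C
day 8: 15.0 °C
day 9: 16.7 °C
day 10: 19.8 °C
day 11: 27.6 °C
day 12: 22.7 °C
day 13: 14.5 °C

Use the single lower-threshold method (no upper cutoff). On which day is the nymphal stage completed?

Daily DD above 9.7 °C: 5.5, 2.7, 3.1, 7.2, 7.8, 3.3, 10.6, 5.3, 7.0, 10.1, 17.9, 13.0, 4.8.
Cumulative: 5.5, 8.2, 11.3, 18.5, 26.3, 29.6, 40.2, 45.5, 52.5, 62.6, 80.5, 93.5, 98.3.
The total first reaches 56 DD on day 10.

day 10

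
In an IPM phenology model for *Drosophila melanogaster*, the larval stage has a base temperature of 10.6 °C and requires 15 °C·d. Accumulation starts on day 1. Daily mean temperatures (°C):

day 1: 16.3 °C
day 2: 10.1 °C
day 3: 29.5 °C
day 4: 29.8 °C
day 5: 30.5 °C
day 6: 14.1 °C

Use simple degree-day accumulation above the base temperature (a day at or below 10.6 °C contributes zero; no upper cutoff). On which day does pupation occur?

day 3

Daily DD above 10.6 °C: 5.7, 0.0, 18.9, 19.2, 19.9, 3.5.
Cumulative: 5.7, 5.7, 24.6, 43.8, 63.7, 67.2.
The total first reaches 15 DD on day 3.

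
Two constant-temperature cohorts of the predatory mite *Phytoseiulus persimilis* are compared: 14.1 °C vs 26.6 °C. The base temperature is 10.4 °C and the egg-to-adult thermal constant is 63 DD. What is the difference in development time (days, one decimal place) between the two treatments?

At 14.1 °C: 63 / (14.1 − 10.4) = 63 / 3.7 = 17.027 d.
At 26.6 °C: 63 / (26.6 − 10.4) = 63 / 16.2 = 3.889 d.
Difference = |17.027 − 3.889| = 13.138 ≈ 13.1 days.

13.1 days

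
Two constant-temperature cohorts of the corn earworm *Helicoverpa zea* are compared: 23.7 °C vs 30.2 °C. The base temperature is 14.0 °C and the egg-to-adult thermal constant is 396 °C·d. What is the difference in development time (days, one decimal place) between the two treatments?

At 23.7 °C: 396 / (23.7 − 14.0) = 396 / 9.7 = 40.825 d.
At 30.2 °C: 396 / (30.2 − 14.0) = 396 / 16.2 = 24.444 d.
Difference = |40.825 − 24.444| = 16.380 ≈ 16.4 days.

16.4 days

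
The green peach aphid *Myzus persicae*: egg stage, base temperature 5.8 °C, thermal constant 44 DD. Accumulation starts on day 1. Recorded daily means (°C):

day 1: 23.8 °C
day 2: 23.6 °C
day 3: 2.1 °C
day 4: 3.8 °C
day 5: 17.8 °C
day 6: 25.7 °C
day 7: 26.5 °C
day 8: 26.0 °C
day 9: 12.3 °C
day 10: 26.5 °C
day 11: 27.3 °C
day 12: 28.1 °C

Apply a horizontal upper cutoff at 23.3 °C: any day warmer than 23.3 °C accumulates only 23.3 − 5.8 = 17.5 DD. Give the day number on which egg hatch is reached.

Daily DD above 5.8 °C (capped at 17.5): 17.5, 17.5, 0.0, 0.0, 12.0, 17.5, 17.5, 17.5, 6.5, 17.5, 17.5, 17.5.
Cumulative: 17.5, 35.0, 35.0, 35.0, 47.0, 64.5, 82.0, 99.5, 106.0, 123.5, 141.0, 158.5.
The total first reaches 44 DD on day 5.

day 5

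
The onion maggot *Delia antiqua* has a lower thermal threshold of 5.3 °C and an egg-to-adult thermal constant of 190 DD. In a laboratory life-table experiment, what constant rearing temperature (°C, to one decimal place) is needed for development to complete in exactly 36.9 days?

10.4 °C

Required daily accumulation = 190 / 36.9 = 5.149 DD/day.
T = T_base + 5.149 = 5.3 + 5.149 = 10.449 ≈ 10.4 °C.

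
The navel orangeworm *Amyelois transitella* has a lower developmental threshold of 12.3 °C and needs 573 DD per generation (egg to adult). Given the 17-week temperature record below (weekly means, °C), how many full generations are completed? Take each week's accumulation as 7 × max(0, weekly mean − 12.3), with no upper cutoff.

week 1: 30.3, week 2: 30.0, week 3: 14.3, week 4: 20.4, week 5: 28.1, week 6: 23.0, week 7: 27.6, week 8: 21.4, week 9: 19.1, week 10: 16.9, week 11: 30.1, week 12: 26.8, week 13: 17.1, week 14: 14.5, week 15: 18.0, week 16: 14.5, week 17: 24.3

2 generations

Weekly DD (7 × max(0, T̄ − 12.3)): 126.0, 123.9, 14.0, 56.7, 110.6, 74.9, 107.1, 63.7, 47.6, 32.2, 124.6, 101.5, 33.6, 15.4, 39.9, 15.4, 84.0.
Season total = 1171.1 DD.
Complete generations = ⌊1171.1 / 573⌋ = 2.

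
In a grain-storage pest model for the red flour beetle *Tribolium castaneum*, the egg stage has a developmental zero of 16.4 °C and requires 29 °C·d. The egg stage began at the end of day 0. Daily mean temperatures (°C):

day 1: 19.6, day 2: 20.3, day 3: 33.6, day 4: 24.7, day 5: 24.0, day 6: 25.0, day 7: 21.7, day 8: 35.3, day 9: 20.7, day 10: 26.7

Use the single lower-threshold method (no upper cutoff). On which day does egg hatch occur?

day 4

Daily DD above 16.4 °C: 3.2, 3.9, 17.2, 8.3, 7.6, 8.6, 5.3, 18.9, 4.3, 10.3.
Cumulative: 3.2, 7.1, 24.3, 32.6, 40.2, 48.8, 54.1, 73.0, 77.3, 87.6.
The total first reaches 29 DD on day 4.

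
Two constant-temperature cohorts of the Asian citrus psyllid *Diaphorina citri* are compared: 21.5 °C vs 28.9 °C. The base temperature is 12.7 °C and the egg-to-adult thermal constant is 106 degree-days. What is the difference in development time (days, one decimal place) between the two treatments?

At 21.5 °C: 106 / (21.5 − 12.7) = 106 / 8.8 = 12.045 d.
At 28.9 °C: 106 / (28.9 − 12.7) = 106 / 16.2 = 6.543 d.
Difference = |12.045 − 6.543| = 5.502 ≈ 5.5 days.

5.5 days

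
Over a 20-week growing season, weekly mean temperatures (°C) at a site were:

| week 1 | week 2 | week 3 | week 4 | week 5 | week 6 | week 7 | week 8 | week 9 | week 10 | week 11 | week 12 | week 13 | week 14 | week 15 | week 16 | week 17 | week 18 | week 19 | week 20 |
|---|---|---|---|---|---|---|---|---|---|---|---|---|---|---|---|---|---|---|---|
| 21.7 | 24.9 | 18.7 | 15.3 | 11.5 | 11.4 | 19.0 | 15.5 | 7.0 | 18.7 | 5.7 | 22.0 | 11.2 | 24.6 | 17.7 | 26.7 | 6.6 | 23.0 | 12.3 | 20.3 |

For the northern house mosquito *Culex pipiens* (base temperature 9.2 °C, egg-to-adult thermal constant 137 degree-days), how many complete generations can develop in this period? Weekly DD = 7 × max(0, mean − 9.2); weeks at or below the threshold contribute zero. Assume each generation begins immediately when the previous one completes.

8 generations

Weekly DD (7 × max(0, T̄ − 9.2)): 87.5, 109.9, 66.5, 42.7, 16.1, 15.4, 68.6, 44.1, 0.0, 66.5, 0.0, 89.6, 14.0, 107.8, 59.5, 122.5, 0.0, 96.6, 21.7, 77.7.
Season total = 1106.7 DD.
Complete generations = ⌊1106.7 / 137⌋ = 8.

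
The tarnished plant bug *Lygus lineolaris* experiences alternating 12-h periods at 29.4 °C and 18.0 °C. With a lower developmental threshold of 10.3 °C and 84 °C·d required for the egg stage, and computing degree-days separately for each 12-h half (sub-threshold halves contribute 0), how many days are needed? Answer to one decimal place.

6.3 days

Day half: max(0, 29.4 − 10.3) × 0.5 = 19.1 × 0.5 = 9.55 DD.
Night half: max(0, 18.0 − 10.3) × 0.5 = 7.7 × 0.5 = 3.85 DD.
Per 24 h: 13.40 DD/day.
Duration = 84 / 13.40 = 6.269 ≈ 6.3 days.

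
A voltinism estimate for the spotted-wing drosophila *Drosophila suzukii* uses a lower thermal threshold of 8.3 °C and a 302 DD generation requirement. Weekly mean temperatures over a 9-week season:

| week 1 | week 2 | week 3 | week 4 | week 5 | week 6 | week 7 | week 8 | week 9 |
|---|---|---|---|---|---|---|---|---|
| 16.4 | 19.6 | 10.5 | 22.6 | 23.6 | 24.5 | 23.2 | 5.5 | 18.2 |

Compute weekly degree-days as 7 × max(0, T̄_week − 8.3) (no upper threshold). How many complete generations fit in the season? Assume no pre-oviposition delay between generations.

Weekly DD (7 × max(0, T̄ − 8.3)): 56.7, 79.1, 15.4, 100.1, 107.1, 113.4, 104.3, 0.0, 69.3.
Season total = 645.4 DD.
Complete generations = ⌊645.4 / 302⌋ = 2.

2 generations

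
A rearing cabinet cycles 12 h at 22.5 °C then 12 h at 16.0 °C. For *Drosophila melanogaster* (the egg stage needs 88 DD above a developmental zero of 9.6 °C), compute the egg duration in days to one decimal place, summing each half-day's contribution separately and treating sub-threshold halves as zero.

9.1 days

Day half: max(0, 22.5 − 9.6) × 0.5 = 12.9 × 0.5 = 6.45 DD.
Night half: max(0, 16.0 − 9.6) × 0.5 = 6.4 × 0.5 = 3.20 DD.
Per 24 h: 9.65 DD/day.
Duration = 88 / 9.65 = 9.119 ≈ 9.1 days.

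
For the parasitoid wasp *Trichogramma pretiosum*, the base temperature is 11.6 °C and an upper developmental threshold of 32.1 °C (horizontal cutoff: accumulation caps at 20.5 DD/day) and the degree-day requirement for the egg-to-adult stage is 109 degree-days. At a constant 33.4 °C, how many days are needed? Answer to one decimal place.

5.3 days

Temperature 33.4 °C exceeds the upper threshold, so daily accumulation caps at 32.1 − 11.6 = 20.5 DD/day.
Duration = 109 / 20.5 = 5.317 ≈ 5.3 days.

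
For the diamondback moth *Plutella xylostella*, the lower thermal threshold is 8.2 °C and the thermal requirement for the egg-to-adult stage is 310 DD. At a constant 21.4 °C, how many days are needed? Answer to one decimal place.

Daily accumulation = 21.4 − 8.2 = 13.2 DD/day.
Duration = 310 / 13.2 = 23.485 ≈ 23.5 days.

23.5 days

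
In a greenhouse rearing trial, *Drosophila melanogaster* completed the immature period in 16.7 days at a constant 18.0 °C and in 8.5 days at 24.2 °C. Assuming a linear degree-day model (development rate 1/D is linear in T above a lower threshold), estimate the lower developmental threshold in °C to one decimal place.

11.6 °C

Linear rate model ⇒ the product D·(T − T_b) is constant across temperatures.
16.7·(18.0 − T_b) = 8.5·(24.2 − T_b)
T_b = (16.7·18.0 − 8.5·24.2) / (16.7 − 8.5) = 94.90 / 8.2 = 11.573 °C ≈ 11.6 °C.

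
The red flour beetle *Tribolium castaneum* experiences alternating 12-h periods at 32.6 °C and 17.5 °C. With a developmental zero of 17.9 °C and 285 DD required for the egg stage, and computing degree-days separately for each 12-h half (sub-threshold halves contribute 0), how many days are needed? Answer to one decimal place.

38.8 days

Day half: max(0, 32.6 − 17.9) × 0.5 = 14.7 × 0.5 = 7.35 DD.
Night half: max(0, 17.5 − 17.9) × 0.5 = 0.0 × 0.5 = 0.00 DD.
Per 24 h: 7.35 DD/day.
Duration = 285 / 7.35 = 38.776 ≈ 38.8 days.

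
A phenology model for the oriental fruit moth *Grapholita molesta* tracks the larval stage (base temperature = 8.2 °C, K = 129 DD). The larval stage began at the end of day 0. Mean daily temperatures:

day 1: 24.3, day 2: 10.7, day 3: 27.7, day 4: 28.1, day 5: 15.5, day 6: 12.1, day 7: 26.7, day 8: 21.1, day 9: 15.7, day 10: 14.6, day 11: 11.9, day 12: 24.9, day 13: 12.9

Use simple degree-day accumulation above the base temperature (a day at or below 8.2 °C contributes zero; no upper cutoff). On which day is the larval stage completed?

day 12

Daily DD above 8.2 °C: 16.1, 2.5, 19.5, 19.9, 7.3, 3.9, 18.5, 12.9, 7.5, 6.4, 3.7, 16.7, 4.7.
Cumulative: 16.1, 18.6, 38.1, 58.0, 65.3, 69.2, 87.7, 100.6, 108.1, 114.5, 118.2, 134.9, 139.6.
The total first reaches 129 DD on day 12.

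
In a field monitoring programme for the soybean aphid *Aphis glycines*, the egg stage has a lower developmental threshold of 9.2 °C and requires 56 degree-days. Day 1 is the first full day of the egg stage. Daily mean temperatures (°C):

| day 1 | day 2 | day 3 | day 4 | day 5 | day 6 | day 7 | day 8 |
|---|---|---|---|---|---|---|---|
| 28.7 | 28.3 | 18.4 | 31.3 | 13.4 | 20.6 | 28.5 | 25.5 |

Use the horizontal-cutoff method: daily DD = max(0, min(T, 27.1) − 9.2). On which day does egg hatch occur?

day 4

Daily DD above 9.2 °C (capped at 17.9): 17.9, 17.9, 9.2, 17.9, 4.2, 11.4, 17.9, 16.3.
Cumulative: 17.9, 35.8, 45.0, 62.9, 67.1, 78.5, 96.4, 112.7.
The total first reaches 56 DD on day 4.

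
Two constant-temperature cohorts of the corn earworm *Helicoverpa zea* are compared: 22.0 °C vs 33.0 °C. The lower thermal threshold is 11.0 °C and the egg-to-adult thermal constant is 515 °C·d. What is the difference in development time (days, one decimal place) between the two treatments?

23.4 days

At 22.0 °C: 515 / (22.0 − 11.0) = 515 / 11.0 = 46.818 d.
At 33.0 °C: 515 / (33.0 − 11.0) = 515 / 22.0 = 23.409 d.
Difference = |46.818 − 23.409| = 23.409 ≈ 23.4 days.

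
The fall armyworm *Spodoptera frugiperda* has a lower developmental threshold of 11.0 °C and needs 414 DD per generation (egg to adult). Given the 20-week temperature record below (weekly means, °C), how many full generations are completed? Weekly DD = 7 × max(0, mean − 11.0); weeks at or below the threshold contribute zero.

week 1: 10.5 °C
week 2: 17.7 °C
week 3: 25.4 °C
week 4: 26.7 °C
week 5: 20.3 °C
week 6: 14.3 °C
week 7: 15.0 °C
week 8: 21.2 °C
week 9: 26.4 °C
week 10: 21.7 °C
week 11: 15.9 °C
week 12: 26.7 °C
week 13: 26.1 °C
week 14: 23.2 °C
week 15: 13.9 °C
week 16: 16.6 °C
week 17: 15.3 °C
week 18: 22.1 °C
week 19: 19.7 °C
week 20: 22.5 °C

Weekly DD (7 × max(0, T̄ − 11.0)): 0.0, 46.9, 100.8, 109.9, 65.1, 23.1, 28.0, 71.4, 107.8, 74.9, 34.3, 109.9, 105.7, 85.4, 20.3, 39.2, 30.1, 77.7, 60.9, 80.5.
Season total = 1271.9 DD.
Complete generations = ⌊1271.9 / 414⌋ = 3.

3 generations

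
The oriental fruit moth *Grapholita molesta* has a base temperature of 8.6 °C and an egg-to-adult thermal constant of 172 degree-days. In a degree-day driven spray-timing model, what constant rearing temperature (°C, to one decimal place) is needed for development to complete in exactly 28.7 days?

14.6 °C

Required daily accumulation = 172 / 28.7 = 5.993 DD/day.
T = T_base + 5.993 = 8.6 + 5.993 = 14.593 ≈ 14.6 °C.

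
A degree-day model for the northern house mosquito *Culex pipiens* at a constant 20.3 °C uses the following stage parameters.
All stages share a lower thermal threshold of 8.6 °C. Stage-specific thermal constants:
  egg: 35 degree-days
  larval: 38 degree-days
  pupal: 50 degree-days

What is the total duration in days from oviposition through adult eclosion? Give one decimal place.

Daily accumulation at 20.3 °C = 20.3 − 8.6 = 11.7 DD/day.
Total K = 35 + 38 + 50 = 123 DD.
Total duration = 123 / 11.7 = 10.513 ≈ 10.5 days.

10.5 days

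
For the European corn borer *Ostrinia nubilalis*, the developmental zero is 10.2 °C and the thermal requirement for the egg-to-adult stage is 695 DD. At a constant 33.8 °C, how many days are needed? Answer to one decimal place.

29.4 days

Daily accumulation = 33.8 − 10.2 = 23.6 DD/day.
Duration = 695 / 23.6 = 29.449 ≈ 29.4 days.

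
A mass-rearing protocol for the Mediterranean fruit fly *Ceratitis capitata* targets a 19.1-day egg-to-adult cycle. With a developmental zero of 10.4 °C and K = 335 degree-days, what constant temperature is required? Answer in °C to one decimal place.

Required daily accumulation = 335 / 19.1 = 17.539 DD/day.
T = T_base + 17.539 = 10.4 + 17.539 = 27.939 ≈ 27.9 °C.

27.9 °C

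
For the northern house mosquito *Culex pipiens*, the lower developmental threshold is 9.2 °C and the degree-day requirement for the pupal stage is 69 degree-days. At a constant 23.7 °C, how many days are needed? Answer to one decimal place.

Daily accumulation = 23.7 − 9.2 = 14.5 DD/day.
Duration = 69 / 14.5 = 4.759 ≈ 4.8 days.

4.8 days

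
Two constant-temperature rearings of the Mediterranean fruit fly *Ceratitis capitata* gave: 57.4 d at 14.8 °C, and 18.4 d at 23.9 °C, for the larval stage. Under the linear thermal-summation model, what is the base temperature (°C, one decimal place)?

Linear rate model ⇒ the product D·(T − T_b) is constant across temperatures.
57.4·(14.8 − T_b) = 18.4·(23.9 − T_b)
T_b = (57.4·14.8 − 18.4·23.9) / (57.4 − 18.4) = 409.76 / 39.0 = 10.507 °C ≈ 10.5 °C.

10.5 °C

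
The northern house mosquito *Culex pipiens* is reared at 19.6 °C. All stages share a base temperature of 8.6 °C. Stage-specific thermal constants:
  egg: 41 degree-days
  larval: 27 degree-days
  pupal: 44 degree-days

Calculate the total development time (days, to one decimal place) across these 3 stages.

Daily accumulation at 19.6 °C = 19.6 − 8.6 = 11.0 DD/day.
Total K = 41 + 27 + 44 = 112 DD.
Total duration = 112 / 11.0 = 10.182 ≈ 10.2 days.

10.2 days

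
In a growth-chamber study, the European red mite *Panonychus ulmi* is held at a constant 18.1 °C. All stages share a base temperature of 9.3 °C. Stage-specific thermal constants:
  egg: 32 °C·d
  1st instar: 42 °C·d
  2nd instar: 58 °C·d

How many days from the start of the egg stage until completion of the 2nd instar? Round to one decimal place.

15.0 days

Daily accumulation at 18.1 °C = 18.1 − 9.3 = 8.8 DD/day.
Total K = 32 + 42 + 58 = 132 DD.
Total duration = 132 / 8.8 = 15.000 ≈ 15.0 days.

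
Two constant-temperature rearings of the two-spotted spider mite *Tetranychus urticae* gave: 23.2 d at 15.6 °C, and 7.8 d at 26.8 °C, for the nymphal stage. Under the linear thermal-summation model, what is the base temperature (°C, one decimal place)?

Equal thermal constants: D₁(T₁ − T_b) = D₂(T₂ − T_b).
23.2·(15.6 − T_b) = 7.8·(26.8 − T_b)
T_b = (23.2·15.6 − 7.8·26.8) / (23.2 − 7.8) = 152.88 / 15.4 = 9.927 °C ≈ 9.9 °C.

9.9 °C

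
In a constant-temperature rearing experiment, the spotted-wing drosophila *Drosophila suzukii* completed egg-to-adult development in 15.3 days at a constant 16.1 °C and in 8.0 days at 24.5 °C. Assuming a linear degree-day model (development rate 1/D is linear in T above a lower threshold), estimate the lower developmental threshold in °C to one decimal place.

Equal thermal constants: D₁(T₁ − T_b) = D₂(T₂ − T_b).
15.3·(16.1 − T_b) = 8.0·(24.5 − T_b)
T_b = (15.3·16.1 − 8.0·24.5) / (15.3 − 8.0) = 50.33 / 7.3 = 6.895 °C ≈ 6.9 °C.

6.9 °C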